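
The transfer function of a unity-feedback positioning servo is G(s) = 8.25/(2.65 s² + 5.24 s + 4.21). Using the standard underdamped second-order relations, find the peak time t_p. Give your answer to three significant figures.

t_p ≈ 4.02 s

Dividing through by 2.65: denominator becomes s² + 1.977 s + 1.589.
So ω_n = √1.589 = 1.26 rad/s and ζ = 1.977/(2·1.26) = 0.784.
ω_d = 1.26·√(1 − 0.784²) = 0.782 rad/s. t_p = π/ω_d = 4.02 s.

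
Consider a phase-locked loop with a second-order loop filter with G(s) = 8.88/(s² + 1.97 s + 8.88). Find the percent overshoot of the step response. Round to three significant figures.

%OS ≈ 33.3%

ω_n = √8.88 = 2.98 rad/s; ζ = 1.97/(2·2.98) = 0.331.
Overshoot: exp(−π·0.331/√(1−0.331²)) = 0.333, i.e. 33.3%.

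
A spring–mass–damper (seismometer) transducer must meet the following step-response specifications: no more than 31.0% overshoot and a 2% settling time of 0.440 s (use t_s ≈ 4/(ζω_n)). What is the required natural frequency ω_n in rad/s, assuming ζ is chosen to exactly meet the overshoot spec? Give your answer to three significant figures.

Inverting the overshoot relation: ζ = |ln 0.310|/√(π² + ln²0.310) = 0.349.
From t_s ≈ 4/(ζω_n): ω_n = 4/(ζ·t_s) = 4/(0.349·0.440) = 26.0 rad/s.

ω_n ≈ 26.0 rad/s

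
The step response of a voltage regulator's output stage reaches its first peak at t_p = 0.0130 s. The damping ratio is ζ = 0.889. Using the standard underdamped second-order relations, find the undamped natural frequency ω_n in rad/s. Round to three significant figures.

ω_n ≈ 528 rad/s

Peak time t_p = π/ω_d, so ω_d = π/t_p = π/0.0130 = 242 rad/s.
ω_n = ω_d/√(1−ζ²) = 242/√0.210 = 528 rad/s.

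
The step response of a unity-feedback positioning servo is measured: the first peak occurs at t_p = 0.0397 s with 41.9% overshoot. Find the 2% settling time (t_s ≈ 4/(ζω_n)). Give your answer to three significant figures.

t_s ≈ 0.183 s

ζ from %OS: ζ = |ln 0.419|/√(π²+ln²0.419) = 0.267.
t_p = π/ω_d ⇒ ω_d = 79.1 rad/s; then ω_n = ω_d/√(1−ζ²) = 82.1 rad/s.
t_s ≈ 4/(ζω_n) = 4/(0.267·82.1) = 0.183 s.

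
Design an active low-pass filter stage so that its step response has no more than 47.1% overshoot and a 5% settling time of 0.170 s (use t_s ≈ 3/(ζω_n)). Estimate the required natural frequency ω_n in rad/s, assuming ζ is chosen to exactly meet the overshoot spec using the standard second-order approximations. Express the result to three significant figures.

Inverting the overshoot relation: ζ = |ln 0.471|/√(π² + ln²0.471) = 0.233.
From t_s ≈ 3/(ζω_n): ω_n = 3/(ζ·t_s) = 3/(0.233·0.170) = 75.7 rad/s.

ω_n ≈ 75.7 rad/s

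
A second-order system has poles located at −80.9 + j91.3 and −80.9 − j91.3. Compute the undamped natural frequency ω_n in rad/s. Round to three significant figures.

ω_n ≈ 122 rad/s

|pole| = ω_n = √(80.9² + 91.3²) = 122 rad/s; ζ = cos θ = σ/ω_n = 0.663.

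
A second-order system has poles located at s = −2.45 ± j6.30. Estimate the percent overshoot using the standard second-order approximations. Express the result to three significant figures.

%OS ≈ 29.5%

The poles are at −σ ± jω_d with σ = 2.45 and ω_d = 6.30, so ω_n = √(σ²+ω_d²) = 6.76 rad/s and ζ = σ/ω_n = 0.362.
%OS = 100 e^{−πζ/√(1−ζ²)} with ζ = 0.362 gives 29.5%.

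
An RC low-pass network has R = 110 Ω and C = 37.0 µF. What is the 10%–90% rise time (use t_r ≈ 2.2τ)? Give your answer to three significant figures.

t_r ≈ 0.00895 s

τ = RC = 110 × 37.0 µF = 0.00407 s.
t_r ≈ 2.2τ = 0.00895 s.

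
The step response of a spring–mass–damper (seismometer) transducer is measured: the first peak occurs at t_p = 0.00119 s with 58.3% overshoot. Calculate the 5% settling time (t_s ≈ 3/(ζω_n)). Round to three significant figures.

t_s ≈ 0.00662 s

The overshoot fixes ζ = −ln(OS)/√(π²+ln²(OS)) = 0.169.
From t_p = π/ω_d, ω_d = π/0.00119 = 2640 rad/s, so ω_n = ω_d/√(1−ζ²) = 2680 rad/s.
t_s ≈ 3/(ζω_n) = 3/(0.169·2680) = 0.00662 s.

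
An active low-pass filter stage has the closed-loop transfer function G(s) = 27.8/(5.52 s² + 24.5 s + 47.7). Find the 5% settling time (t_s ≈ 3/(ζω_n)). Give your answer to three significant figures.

Dividing through by 5.52: denominator becomes s² + 4.438 s + 8.641.
So ω_n = √8.641 = 2.94 rad/s and ζ = 4.438/(2·2.94) = 0.755.
t_s ≈ 3/(ζω_n) = 1.35 s.

t_s ≈ 1.35 s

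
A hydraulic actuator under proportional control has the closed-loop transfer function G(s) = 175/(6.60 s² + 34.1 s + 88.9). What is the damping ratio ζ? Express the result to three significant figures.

Dividing through by 6.60: denominator becomes s² + 5.167 s + 13.47.
So ω_n = √13.47 = 3.67 rad/s and ζ = 5.167/(2·3.67) = 0.704.

ζ ≈ 0.704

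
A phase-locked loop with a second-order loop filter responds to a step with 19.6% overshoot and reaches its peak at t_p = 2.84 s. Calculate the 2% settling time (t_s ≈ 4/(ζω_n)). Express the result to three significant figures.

t_s ≈ 6.97 s

From the overshoot, ζ = −ln(OS)/√(π²+ln²(OS)) = 0.460.
t_p = π/ω_d ⇒ ω_d = 1.11 rad/s; then ω_n = ω_d/√(1−ζ²) = 1.25 rad/s.
t_s ≈ 4/(ζω_n) = 4/(0.460·1.25) = 6.97 s.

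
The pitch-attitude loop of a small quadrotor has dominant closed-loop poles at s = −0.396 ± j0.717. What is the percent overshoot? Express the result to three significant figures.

|pole| = ω_n = √(0.396² + 0.717²) = 0.819 rad/s; ζ = cos θ = σ/ω_n = 0.483.
Overshoot: exp(−π·0.483/√(1−0.483²)) = 0.176, i.e. 17.6%.

%OS ≈ 17.6%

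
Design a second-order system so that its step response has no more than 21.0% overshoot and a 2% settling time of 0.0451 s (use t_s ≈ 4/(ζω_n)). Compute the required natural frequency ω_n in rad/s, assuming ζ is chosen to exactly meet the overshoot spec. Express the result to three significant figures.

ζ = −ln(OS)/√(π² + (ln OS)²). With OS = 0.210, ln OS = −1.561 and ζ = 1.561/3.508 = 0.445.
From t_s ≈ 4/(ζω_n): ω_n = 4/(ζ·t_s) = 4/(0.445·0.0451) = 199 rad/s.

ω_n ≈ 199 rad/s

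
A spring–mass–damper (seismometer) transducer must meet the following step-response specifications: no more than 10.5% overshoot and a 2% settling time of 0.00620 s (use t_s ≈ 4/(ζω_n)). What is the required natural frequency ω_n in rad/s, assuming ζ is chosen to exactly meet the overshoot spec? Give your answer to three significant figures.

ζ = −ln(OS)/√(π² + (ln OS)²). With OS = 0.105, ln OS = −2.254 and ζ = 2.254/3.866 = 0.583.
From t_s ≈ 4/(ζω_n): ω_n = 4/(ζ·t_s) = 4/(0.583·0.00620) = 1110 rad/s.

ω_n ≈ 1110 rad/s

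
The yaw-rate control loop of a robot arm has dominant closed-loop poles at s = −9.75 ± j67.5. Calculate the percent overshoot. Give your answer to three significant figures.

The poles are at −σ ± jω_d with σ = 9.75 and ω_d = 67.5, so ω_n = √(σ²+ω_d²) = 68.2 rad/s and ζ = σ/ω_n = 0.143.
Overshoot: exp(−π·0.143/√(1−0.143²)) = 0.635, i.e. 63.5%.

%OS ≈ 63.5%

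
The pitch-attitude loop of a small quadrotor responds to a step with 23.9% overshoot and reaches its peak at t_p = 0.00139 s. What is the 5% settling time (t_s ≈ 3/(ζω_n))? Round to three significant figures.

The overshoot fixes ζ = −ln(OS)/√(π²+ln²(OS)) = 0.415.
From t_p = π/ω_d, ω_d = π/0.00139 = 2260 rad/s, so ω_n = ω_d/√(1−ζ²) = 2480 rad/s.
t_s ≈ 3/(ζω_n) = 3/(0.415·2480) = 0.00291 s.

t_s ≈ 0.00291 s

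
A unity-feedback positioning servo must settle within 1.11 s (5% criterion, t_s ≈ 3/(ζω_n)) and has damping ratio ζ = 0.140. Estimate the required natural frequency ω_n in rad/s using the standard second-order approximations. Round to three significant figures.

Rearranging t_s ≈ 3/(ζω_n) gives ω_n = 3/(ζ·t_s) = 3/(0.140 × 1.11) = 19.3 rad/s.

ω_n ≈ 19.3 rad/s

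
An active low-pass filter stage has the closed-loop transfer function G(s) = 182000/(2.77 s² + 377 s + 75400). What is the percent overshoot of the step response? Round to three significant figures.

%OS ≈ 24.1%

Dividing through by 2.77: denominator becomes s² + 136.1 s + 27220.
So ω_n = √27220 = 165 rad/s and ζ = 136.1/(2·165) = 0.412.
%OS = 100 e^{−πζ/√(1−ζ²)} with ζ = 0.412 gives 24.1%.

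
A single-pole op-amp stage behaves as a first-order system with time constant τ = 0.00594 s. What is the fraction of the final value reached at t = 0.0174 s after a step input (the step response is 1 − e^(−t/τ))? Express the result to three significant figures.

y/y_∞ ≈ 0.947

y(t)/y_∞ = 1 − e^(−t/τ) = 1 − e^(−0.0174/0.00594) = 1 − e^(−2.93) = 0.947.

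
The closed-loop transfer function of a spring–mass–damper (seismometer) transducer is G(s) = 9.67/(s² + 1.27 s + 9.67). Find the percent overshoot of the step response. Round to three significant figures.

Comparing the denominator to s² + 2ζω_n s + ω_n²: ω_n = √9.67 = 3.11 rad/s, and 2ζω_n = 1.27 so ζ = 1.27/(2·3.11) = 0.204.
%OS = 100 e^{−πζ/√(1−ζ²)} with ζ = 0.204 gives 51.9%.

%OS ≈ 51.9%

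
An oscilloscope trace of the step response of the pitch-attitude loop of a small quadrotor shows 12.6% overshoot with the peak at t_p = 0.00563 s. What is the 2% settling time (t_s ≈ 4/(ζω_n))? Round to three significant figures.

t_s ≈ 0.0109 s

The overshoot fixes ζ = −ln(OS)/√(π²+ln²(OS)) = 0.550.
From t_p = π/ω_d, ω_d = π/0.00563 = 558 rad/s, so ω_n = ω_d/√(1−ζ²) = 668 rad/s.
t_s ≈ 4/(ζω_n) = 4/(0.550·668) = 0.0109 s.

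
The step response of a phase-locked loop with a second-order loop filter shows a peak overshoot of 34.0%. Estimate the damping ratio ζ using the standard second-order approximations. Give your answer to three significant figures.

From %OS = 100·exp(−πζ/√(1−ζ²)), invert to get ζ = −ln(OS)/√(π² + ln²(OS)) with OS = 0.340.
−ln 0.340 = 1.079, so ζ = 1.079/√(π² + 1.164) = 0.325.

ζ ≈ 0.325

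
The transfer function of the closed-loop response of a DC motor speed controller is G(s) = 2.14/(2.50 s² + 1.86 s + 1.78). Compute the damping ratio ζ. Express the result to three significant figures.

ζ ≈ 0.441

Dividing through by 2.50: denominator becomes s² + 0.7440 s + 0.7120.
So ω_n = √0.7120 = 0.844 rad/s and ζ = 0.7440/(2·0.844) = 0.441.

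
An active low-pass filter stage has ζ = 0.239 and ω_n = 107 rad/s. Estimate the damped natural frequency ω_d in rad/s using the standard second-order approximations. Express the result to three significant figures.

ω_d ≈ 104 rad/s

ω_d = ω_n√(1−ζ²) = 107·√0.943 = 104 rad/s.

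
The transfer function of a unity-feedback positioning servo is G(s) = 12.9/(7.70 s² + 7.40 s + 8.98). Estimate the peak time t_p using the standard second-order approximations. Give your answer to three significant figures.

t_p ≈ 3.25 s

Dividing through by 7.70: denominator becomes s² + 0.9610 s + 1.166.
So ω_n = √1.166 = 1.08 rad/s and ζ = 0.9610/(2·1.08) = 0.445.
The damped frequency ω_d = ω_n√(1−ζ²) = 0.967 rad/s. t_p = π/ω_d = 3.25 s.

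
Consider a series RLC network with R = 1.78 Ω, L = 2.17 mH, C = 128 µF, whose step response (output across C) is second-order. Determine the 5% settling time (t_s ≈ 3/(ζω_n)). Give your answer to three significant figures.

For a series RLC circuit (capacitor voltage as output), ω_n = 1/√(LC) = 1/√(2.17 mH · 128 µF) = 1900 rad/s.
ζ = (R/2)·√(C/L) = (1.78/2)·√(128 µF/2.17 mH) = 0.216.
t_s ≈ 3/(ζω_n) = 0.00731 s.

t_s ≈ 0.00731 s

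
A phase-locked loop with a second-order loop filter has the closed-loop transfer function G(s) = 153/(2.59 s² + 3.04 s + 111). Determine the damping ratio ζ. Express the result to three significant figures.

ζ ≈ 0.0896

Dividing through by 2.59: denominator becomes s² + 1.174 s + 42.86.
So ω_n = √42.86 = 6.55 rad/s and ζ = 1.174/(2·6.55) = 0.0896.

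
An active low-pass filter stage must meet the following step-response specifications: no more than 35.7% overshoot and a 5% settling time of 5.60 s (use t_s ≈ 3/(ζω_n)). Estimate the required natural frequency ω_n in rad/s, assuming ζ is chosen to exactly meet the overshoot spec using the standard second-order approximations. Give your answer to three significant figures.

ω_n ≈ 1.72 rad/s

From %OS = 100·exp(−πζ/√(1−ζ²)), invert to get ζ = −ln(OS)/√(π² + ln²(OS)) with OS = 0.357.
−ln 0.357 = 1.030, so ζ = 1.030/√(π² + 1.061) = 0.312.
Then ω_n = 3/(ζ t_s) = 3/(0.312 × 5.60) = 1.72 rad/s.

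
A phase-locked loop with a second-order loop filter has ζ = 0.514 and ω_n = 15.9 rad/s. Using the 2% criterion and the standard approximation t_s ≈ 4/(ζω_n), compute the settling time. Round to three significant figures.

t_s ≈ 4/(ζω_n) = 4/(0.514 × 15.9) = 0.489 s.

t_s ≈ 0.489 s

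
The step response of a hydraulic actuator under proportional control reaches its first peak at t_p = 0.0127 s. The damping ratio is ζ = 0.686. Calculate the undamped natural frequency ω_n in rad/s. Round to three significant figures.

Peak time t_p = π/ω_d, so ω_d = π/t_p = π/0.0127 = 247 rad/s.
ω_n = ω_d/√(1−ζ²) = 247/√0.529 = 340 rad/s.

ω_n ≈ 340 rad/s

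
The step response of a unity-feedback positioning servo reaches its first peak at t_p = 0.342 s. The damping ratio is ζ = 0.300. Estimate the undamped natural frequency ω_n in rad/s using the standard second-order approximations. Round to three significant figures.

ω_n ≈ 9.63 rad/s

Peak time t_p = π/ω_d, so ω_d = π/t_p = π/0.342 = 9.19 rad/s.
ω_n = ω_d/√(1−ζ²) = 9.19/√0.910 = 9.63 rad/s.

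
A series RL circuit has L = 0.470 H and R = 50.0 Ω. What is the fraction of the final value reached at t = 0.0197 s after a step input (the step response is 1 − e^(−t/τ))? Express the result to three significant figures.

y/y_∞ ≈ 0.877

τ = L/R = 0.470/50.0 = 0.00940 s.
y(t)/y_∞ = 1 − e^(−t/τ) = 1 − e^(−0.0197/0.00940) = 1 − e^(−2.10) = 0.877.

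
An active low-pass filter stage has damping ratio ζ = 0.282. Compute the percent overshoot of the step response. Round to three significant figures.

For an underdamped second-order system, %OS = 100·exp(−πζ/√(1−ζ²)).
πζ/√(1−ζ²) = π·0.282/√(1−0.0795) = 0.9234, so %OS = 100·e^(−0.9234) = 39.7%.

%OS ≈ 39.7%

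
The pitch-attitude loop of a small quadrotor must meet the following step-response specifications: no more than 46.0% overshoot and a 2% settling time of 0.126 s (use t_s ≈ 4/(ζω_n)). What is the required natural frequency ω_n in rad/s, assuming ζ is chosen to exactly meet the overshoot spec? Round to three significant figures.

ω_n ≈ 132 rad/s

ζ = −ln(OS)/√(π² + (ln OS)²). With OS = 0.460, ln OS = −0.7765 and ζ = 0.7765/3.236 = 0.240.
From t_s ≈ 4/(ζω_n): ω_n = 4/(ζ·t_s) = 4/(0.240·0.126) = 132 rad/s.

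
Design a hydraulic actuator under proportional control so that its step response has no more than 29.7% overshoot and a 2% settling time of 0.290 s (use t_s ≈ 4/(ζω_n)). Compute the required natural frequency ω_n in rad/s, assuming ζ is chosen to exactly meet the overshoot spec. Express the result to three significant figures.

ζ = −ln(OS)/√(π² + (ln OS)²). With OS = 0.297, ln OS = −1.214 and ζ = 1.214/3.368 = 0.360.
Then ω_n = 4/(ζ t_s) = 4/(0.360 × 0.290) = 38.3 rad/s.

ω_n ≈ 38.3 rad/s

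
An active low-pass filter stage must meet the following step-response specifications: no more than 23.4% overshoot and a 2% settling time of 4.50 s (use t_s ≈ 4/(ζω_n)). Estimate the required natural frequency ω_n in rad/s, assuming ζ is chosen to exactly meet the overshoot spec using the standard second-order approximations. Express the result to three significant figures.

From %OS = 100·exp(−πζ/√(1−ζ²)), invert to get ζ = −ln(OS)/√(π² + ln²(OS)) with OS = 0.234.
−ln 0.234 = 1.452, so ζ = 1.452/√(π² + 2.110) = 0.420.
From t_s ≈ 4/(ζω_n): ω_n = 4/(ζ·t_s) = 4/(0.420·4.50) = 2.12 rad/s.

ω_n ≈ 2.12 rad/s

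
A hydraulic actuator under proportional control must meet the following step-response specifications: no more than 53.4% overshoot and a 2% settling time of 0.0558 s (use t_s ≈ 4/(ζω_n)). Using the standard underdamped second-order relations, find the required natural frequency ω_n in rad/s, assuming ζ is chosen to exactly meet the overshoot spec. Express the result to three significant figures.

ω_n ≈ 366 rad/s

Inverting the overshoot relation: ζ = |ln 0.534|/√(π² + ln²0.534) = 0.196.
From t_s ≈ 4/(ζω_n): ω_n = 4/(ζ·t_s) = 4/(0.196·0.0558) = 366 rad/s.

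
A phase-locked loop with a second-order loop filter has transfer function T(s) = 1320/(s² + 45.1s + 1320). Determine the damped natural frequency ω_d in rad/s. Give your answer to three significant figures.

ω_d ≈ 28.5 rad/s

ω_n = √1320 = 36.3 rad/s; ζ = 45.1/(2·36.3) = 0.621.
The damped frequency ω_d = ω_n√(1−ζ²) = 28.5 rad/s.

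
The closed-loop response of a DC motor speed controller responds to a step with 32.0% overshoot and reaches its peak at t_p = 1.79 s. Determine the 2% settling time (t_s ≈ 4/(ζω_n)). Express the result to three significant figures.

t_s ≈ 6.28 s

From the overshoot, ζ = −ln(OS)/√(π²+ln²(OS)) = 0.341.
From t_p = π/ω_d, ω_d = π/1.79 = 1.76 rad/s, so ω_n = ω_d/√(1−ζ²) = 1.87 rad/s.
t_s ≈ 4/(ζω_n) = 4/(0.341·1.87) = 6.28 s.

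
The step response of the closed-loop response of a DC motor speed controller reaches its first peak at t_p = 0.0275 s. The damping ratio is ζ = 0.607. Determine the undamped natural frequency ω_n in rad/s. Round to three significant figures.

ω_n ≈ 144 rad/s

Peak time t_p = π/ω_d, so ω_d = π/t_p = π/0.0275 = 114 rad/s.
ω_n = ω_d/√(1−ζ²) = 114/√0.632 = 144 rad/s.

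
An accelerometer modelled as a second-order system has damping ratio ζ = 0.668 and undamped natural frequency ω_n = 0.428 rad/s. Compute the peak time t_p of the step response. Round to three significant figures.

The damped frequency is ω_d = ω_n√(1−ζ²) = 0.428·√(1−0.446) = 0.319 rad/s.
Peak time t_p = π/ω_d = π/0.319 = 9.86 s.

t_p ≈ 9.86 s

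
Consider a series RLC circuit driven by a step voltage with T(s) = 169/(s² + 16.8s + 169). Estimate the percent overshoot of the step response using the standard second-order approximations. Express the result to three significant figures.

%OS ≈ 7.00%

ω_n = √169 = 13.0 rad/s; ζ = 16.8/(2·13.0) = 0.646.
%OS = 100·exp(−πζ/√(1−ζ²)) = 7.00%.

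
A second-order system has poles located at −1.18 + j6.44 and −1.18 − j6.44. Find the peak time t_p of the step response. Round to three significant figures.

t_p ≈ 0.488 s

t_p = π/ω_d with ω_d = 6.44 (the imaginary part), so t_p = 0.488 s.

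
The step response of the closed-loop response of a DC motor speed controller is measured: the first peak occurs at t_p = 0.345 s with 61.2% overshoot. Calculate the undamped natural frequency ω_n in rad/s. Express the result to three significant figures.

ω_n ≈ 9.22 rad/s

From the overshoot, ζ = −ln(OS)/√(π²+ln²(OS)) = 0.154.
From t_p = π/ω_d, ω_d = π/0.345 = 9.11 rad/s, so ω_n = ω_d/√(1−ζ²) = 9.22 rad/s.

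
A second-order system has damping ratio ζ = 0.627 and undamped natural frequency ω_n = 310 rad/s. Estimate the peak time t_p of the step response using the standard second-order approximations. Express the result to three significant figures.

t_p ≈ 0.0130 s

The damped frequency is ω_d = ω_n√(1−ζ²) = 310·√(1−0.393) = 241 rad/s.
Peak time t_p = π/ω_d = π/241 = 0.0130 s.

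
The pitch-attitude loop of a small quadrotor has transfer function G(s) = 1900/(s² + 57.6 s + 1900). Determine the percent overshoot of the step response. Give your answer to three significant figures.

%OS ≈ 6.30%

Comparing the denominator to s² + 2ζω_n s + ω_n²: ω_n = √1900 = 43.6 rad/s, and 2ζω_n = 57.6 so ζ = 57.6/(2·43.6) = 0.661.
Overshoot: exp(−π·0.661/√(1−0.661²)) = 0.0630, i.e. 6.30%.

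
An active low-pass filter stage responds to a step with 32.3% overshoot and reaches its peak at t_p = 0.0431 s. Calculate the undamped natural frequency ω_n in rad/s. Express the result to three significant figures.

ω_n ≈ 77.5 rad/s

The overshoot fixes ζ = −ln(OS)/√(π²+ln²(OS)) = 0.338.
From t_p = π/ω_d, ω_d = π/0.0431 = 72.9 rad/s, so ω_n = ω_d/√(1−ζ²) = 77.5 rad/s.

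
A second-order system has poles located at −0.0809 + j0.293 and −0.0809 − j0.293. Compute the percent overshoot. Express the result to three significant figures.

With σ = 0.0809, ω_d = 0.293: ω_n = √(σ²+ω_d²) = 0.304 rad/s, ζ = σ/ω_n = 0.266.
Overshoot: exp(−π·0.266/√(1−0.266²)) = 0.420, i.e. 42.0%.

%OS ≈ 42.0%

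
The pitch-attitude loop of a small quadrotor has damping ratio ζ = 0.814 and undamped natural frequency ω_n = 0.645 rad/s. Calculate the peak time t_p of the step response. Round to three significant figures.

The damped frequency is ω_d = ω_n√(1−ζ²) = 0.645·√(1−0.663) = 0.375 rad/s.
Peak time t_p = π/ω_d = π/0.375 = 8.39 s.

t_p ≈ 8.39 s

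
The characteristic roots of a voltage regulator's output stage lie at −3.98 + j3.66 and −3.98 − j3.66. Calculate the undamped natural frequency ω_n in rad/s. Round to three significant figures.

ω_n ≈ 5.41 rad/s

With σ = 3.98, ω_d = 3.66: ω_n = √(σ²+ω_d²) = 5.41 rad/s, ζ = σ/ω_n = 0.736.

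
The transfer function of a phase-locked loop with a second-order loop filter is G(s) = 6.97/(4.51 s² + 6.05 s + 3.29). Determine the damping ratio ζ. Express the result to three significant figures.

ζ ≈ 0.785

Dividing through by 4.51: denominator becomes s² + 1.341 s + 0.7295.
So ω_n = √0.7295 = 0.854 rad/s and ζ = 1.341/(2·0.854) = 0.785.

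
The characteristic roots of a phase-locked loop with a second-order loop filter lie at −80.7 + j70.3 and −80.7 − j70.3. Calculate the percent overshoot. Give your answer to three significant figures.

|pole| = ω_n = √(80.7² + 70.3²) = 107 rad/s; ζ = cos θ = σ/ω_n = 0.754.
%OS = 100 e^{−πζ/√(1−ζ²)} with ζ = 0.754 gives 2.72%.

%OS ≈ 2.72%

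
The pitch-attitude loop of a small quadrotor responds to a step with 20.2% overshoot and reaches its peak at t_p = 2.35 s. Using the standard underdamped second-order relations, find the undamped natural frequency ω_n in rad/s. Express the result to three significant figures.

ω_n ≈ 1.50 rad/s

From the overshoot, ζ = −ln(OS)/√(π²+ln²(OS)) = 0.454.
From t_p = π/ω_d, ω_d = π/2.35 = 1.34 rad/s, so ω_n = ω_d/√(1−ζ²) = 1.50 rad/s.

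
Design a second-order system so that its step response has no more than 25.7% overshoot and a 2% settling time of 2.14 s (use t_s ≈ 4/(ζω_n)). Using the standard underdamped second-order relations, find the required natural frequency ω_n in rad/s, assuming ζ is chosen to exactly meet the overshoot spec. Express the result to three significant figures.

ω_n ≈ 4.71 rad/s

Inverting the overshoot relation: ζ = |ln 0.257|/√(π² + ln²0.257) = 0.397.
From t_s ≈ 4/(ζω_n): ω_n = 4/(ζ·t_s) = 4/(0.397·2.14) = 4.71 rad/s.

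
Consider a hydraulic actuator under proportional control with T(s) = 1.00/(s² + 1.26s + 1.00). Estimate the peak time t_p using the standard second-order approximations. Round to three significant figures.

Matching coefficients with s² + 2ζω_n s + ω_n² gives ω_n² = 1.00 ⇒ ω_n = 1.00 rad/s, and ζ = 1.26/(2ω_n) = 0.630.
ω_d = ω_n√(1−ζ²) = 0.777 rad/s. Then t_p = π/ω_d = 4.05 s.

t_p ≈ 4.05 s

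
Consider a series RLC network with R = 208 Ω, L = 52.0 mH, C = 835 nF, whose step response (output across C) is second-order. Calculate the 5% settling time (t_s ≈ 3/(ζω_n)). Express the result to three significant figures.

For a series RLC circuit (capacitor voltage as output), ω_n = 1/√(LC) = 1/√(52.0 mH · 835 nF) = 4800 rad/s.
ζ = (R/2)·√(C/L) = (208/2)·√(835 nF/52.0 mH) = 0.417.
t_s ≈ 3/(ζω_n) = 0.00150 s.

t_s ≈ 0.00150 s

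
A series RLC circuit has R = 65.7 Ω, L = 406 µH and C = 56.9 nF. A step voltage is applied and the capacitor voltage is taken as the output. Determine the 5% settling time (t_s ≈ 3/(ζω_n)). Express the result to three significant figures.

t_s ≈ 0.0000371 s

For a series RLC circuit (capacitor voltage as output), ω_n = 1/√(LC) = 1/√(406 µH · 56.9 nF) = 208000 rad/s.
ζ = (R/2)·√(C/L) = (65.7/2)·√(56.9 nF/406 µH) = 0.389.
t_s ≈ 3/(ζω_n) = 0.0000371 s.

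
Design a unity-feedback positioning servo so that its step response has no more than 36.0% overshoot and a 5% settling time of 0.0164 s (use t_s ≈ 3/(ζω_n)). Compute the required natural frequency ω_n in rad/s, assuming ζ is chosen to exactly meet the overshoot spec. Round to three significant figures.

ω_n ≈ 591 rad/s

From %OS = 100·exp(−πζ/√(1−ζ²)), invert to get ζ = −ln(OS)/√(π² + ln²(OS)) with OS = 0.360.
−ln 0.360 = 1.022, so ζ = 1.022/√(π² + 1.044) = 0.309.
From t_s ≈ 3/(ζω_n): ω_n = 3/(ζ·t_s) = 3/(0.309·0.0164) = 591 rad/s.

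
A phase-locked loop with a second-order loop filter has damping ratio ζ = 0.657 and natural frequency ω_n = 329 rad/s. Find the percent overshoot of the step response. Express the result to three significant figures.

%OS ≈ 6.47%

For an underdamped second-order system, %OS = 100·exp(−πζ/√(1−ζ²)).
πζ/√(1−ζ²) = π·0.657/√(1−0.432) = 2.738, so %OS = 100·e^(−2.738) = 6.47%.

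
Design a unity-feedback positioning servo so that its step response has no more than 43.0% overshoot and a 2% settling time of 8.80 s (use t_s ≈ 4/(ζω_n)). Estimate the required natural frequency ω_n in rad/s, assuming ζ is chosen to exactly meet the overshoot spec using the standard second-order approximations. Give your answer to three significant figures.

ω_n ≈ 1.75 rad/s

From %OS = 100·exp(−πζ/√(1−ζ²)), invert to get ζ = −ln(OS)/√(π² + ln²(OS)) with OS = 0.430.
−ln 0.430 = 0.8440, so ζ = 0.8440/√(π² + 0.7123) = 0.259.
Then ω_n = 4/(ζ t_s) = 4/(0.259 × 8.80) = 1.75 rad/s.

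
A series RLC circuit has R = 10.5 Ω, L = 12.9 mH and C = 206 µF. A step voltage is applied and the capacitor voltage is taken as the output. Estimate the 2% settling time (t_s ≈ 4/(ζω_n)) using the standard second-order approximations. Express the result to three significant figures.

For a series RLC circuit (capacitor voltage as output), ω_n = 1/√(LC) = 1/√(12.9 mH · 206 µF) = 613 rad/s.
ζ = (R/2)·√(C/L) = (10.5/2)·√(206 µF/12.9 mH) = 0.663.
t_s ≈ 4/(ζω_n) = 0.00983 s.

t_s ≈ 0.00983 s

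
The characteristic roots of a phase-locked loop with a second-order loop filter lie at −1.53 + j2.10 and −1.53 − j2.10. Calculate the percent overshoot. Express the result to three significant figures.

%OS ≈ 10.1%

The poles are at −σ ± jω_d with σ = 1.53 and ω_d = 2.10, so ω_n = √(σ²+ω_d²) = 2.60 rad/s and ζ = σ/ω_n = 0.589.
%OS = 100·exp(−πζ/√(1−ζ²)) = 10.1%.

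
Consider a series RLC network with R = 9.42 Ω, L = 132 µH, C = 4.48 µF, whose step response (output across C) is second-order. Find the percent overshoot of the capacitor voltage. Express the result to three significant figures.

For a series RLC circuit (capacitor voltage as output), ω_n = 1/√(LC) = 1/√(132 µH · 4.48 µF) = 41100 rad/s.
ζ = (R/2)·√(C/L) = (9.42/2)·√(4.48 µF/132 µH) = 0.868.
%OS = 100·exp(−πζ/√(1−ζ²)) = 0.415%.

%OS ≈ 0.415%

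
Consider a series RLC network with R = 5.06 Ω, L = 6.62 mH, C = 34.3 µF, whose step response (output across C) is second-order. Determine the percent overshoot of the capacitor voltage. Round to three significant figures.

%OS ≈ 55.9%

For a series RLC circuit (capacitor voltage as output), ω_n = 1/√(LC) = 1/√(6.62 mH · 34.3 µF) = 2100 rad/s.
ζ = (R/2)·√(C/L) = (5.06/2)·√(34.3 µF/6.62 mH) = 0.182.
%OS = 100 e^{−πζ/√(1−ζ²)} with ζ = 0.182 gives 55.9%.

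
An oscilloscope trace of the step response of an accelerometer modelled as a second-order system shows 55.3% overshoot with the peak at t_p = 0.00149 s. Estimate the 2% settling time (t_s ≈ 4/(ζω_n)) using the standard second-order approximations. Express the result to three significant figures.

t_s ≈ 0.0101 s

From the overshoot, ζ = −ln(OS)/√(π²+ln²(OS)) = 0.185.
From t_p = π/ω_d, ω_d = π/0.00149 = 2110 rad/s, so ω_n = ω_d/√(1−ζ²) = 2150 rad/s.
t_s ≈ 4/(ζω_n) = 4/(0.185·2150) = 0.0101 s.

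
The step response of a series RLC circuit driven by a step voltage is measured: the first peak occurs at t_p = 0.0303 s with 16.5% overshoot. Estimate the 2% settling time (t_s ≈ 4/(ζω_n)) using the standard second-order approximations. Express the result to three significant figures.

The overshoot fixes ζ = −ln(OS)/√(π²+ln²(OS)) = 0.498.
t_p = π/ω_d ⇒ ω_d = 104 rad/s; then ω_n = ω_d/√(1−ζ²) = 120 rad/s.
t_s ≈ 4/(ζω_n) = 4/(0.498·120) = 0.0673 s.

t_s ≈ 0.0673 s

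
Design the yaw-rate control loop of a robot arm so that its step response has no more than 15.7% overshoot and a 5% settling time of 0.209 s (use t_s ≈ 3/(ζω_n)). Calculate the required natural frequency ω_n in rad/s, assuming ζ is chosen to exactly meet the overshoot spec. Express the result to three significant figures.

Inverting the overshoot relation: ζ = |ln 0.157|/√(π² + ln²0.157) = 0.508.
Then ω_n = 3/(ζ t_s) = 3/(0.508 × 0.209) = 28.3 rad/s.

ω_n ≈ 28.3 rad/s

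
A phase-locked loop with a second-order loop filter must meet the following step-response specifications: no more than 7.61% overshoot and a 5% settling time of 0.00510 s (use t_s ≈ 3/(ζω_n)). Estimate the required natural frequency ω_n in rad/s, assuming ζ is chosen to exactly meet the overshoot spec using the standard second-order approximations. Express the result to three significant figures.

From %OS = 100·exp(−πζ/√(1−ζ²)), invert to get ζ = −ln(OS)/√(π² + ln²(OS)) with OS = 0.0761.
−ln 0.0761 = 2.576, so ζ = 2.576/√(π² + 6.634) = 0.634.
Then ω_n = 3/(ζ t_s) = 3/(0.634 × 0.00510) = 928 rad/s.

ω_n ≈ 928 rad/s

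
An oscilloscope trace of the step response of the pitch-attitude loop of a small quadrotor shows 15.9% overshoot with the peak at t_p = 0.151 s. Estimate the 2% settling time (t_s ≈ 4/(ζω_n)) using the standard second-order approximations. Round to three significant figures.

The overshoot fixes ζ = −ln(OS)/√(π²+ln²(OS)) = 0.505.
t_p = π/ω_d ⇒ ω_d = 20.8 rad/s; then ω_n = ω_d/√(1−ζ²) = 24.1 rad/s.
t_s ≈ 4/(ζω_n) = 4/(0.505·24.1) = 0.328 s.

t_s ≈ 0.328 s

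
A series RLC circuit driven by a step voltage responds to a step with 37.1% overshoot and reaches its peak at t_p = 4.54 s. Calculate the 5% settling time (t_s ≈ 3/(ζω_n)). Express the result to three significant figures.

The overshoot fixes ζ = −ln(OS)/√(π²+ln²(OS)) = 0.301.
t_p = π/ω_d ⇒ ω_d = 0.692 rad/s; then ω_n = ω_d/√(1−ζ²) = 0.726 rad/s.
t_s ≈ 3/(ζω_n) = 3/(0.301·0.726) = 13.7 s.

t_s ≈ 13.7 s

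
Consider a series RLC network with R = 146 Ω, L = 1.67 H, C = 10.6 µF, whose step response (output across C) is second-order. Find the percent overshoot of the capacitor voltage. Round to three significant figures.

%OS ≈ 55.6%

For a series RLC circuit (capacitor voltage as output), ω_n = 1/√(LC) = 1/√(1.67 H · 10.6 µF) = 238 rad/s.
ζ = (R/2)·√(C/L) = (146/2)·√(10.6 µF/1.67 H) = 0.184.
Overshoot: exp(−π·0.184/√(1−0.184²)) = 0.556, i.e. 55.6%.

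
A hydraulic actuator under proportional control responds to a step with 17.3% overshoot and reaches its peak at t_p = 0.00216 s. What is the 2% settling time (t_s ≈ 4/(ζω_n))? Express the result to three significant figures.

t_s ≈ 0.00492 s

The overshoot fixes ζ = −ln(OS)/√(π²+ln²(OS)) = 0.488.
From t_p = π/ω_d, ω_d = π/0.00216 = 1450 rad/s, so ω_n = ω_d/√(1−ζ²) = 1670 rad/s.
t_s ≈ 4/(ζω_n) = 4/(0.488·1670) = 0.00492 s.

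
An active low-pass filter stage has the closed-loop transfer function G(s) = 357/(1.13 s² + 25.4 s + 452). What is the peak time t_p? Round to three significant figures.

Dividing through by 1.13: denominator becomes s² + 22.48 s + 400.0.
So ω_n = √400.0 = 20.0 rad/s and ζ = 22.48/(2·20.0) = 0.562.
ω_d = ω_n√(1−ζ²) = 16.5 rad/s. t_p = π/ω_d = 0.190 s.

t_p ≈ 0.190 s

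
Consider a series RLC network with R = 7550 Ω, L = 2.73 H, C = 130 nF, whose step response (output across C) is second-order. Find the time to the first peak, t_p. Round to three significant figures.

For a series RLC circuit (capacitor voltage as output), ω_n = 1/√(LC) = 1/√(2.73 H · 130 nF) = 1680 rad/s.
ζ = (R/2)·√(C/L) = (7550/2)·√(130 nF/2.73 H) = 0.824.
The damped frequency ω_d = ω_n√(1−ζ²) = 952 rad/s. t_p = π/ω_d = 0.00330 s.

t_p ≈ 0.00330 s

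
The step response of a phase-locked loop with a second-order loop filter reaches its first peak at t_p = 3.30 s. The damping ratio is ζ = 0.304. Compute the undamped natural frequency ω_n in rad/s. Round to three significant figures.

ω_n ≈ 0.999 rad/s

Peak time t_p = π/ω_d, so ω_d = π/t_p = π/3.30 = 0.952 rad/s.
ω_n = ω_d/√(1−ζ²) = 0.952/√0.908 = 0.999 rad/s.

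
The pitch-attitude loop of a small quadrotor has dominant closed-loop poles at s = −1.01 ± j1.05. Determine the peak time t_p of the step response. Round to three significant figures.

t_p = π/ω_d with ω_d = 1.05 (the imaginary part), so t_p = 2.99 s.

t_p ≈ 2.99 s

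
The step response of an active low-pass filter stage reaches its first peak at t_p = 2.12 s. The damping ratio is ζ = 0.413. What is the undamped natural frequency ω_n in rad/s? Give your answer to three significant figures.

Peak time t_p = π/ω_d, so ω_d = π/t_p = π/2.12 = 1.48 rad/s.
ω_n = ω_d/√(1−ζ²) = 1.48/√0.829 = 1.63 rad/s.

ω_n ≈ 1.63 rad/s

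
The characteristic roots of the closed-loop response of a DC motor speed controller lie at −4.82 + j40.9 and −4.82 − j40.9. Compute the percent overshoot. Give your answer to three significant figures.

%OS ≈ 69.1%

The poles are at −σ ± jω_d with σ = 4.82 and ω_d = 40.9, so ω_n = √(σ²+ω_d²) = 41.2 rad/s and ζ = σ/ω_n = 0.117.
%OS = 100·exp(−πζ/√(1−ζ²)) = 69.1%.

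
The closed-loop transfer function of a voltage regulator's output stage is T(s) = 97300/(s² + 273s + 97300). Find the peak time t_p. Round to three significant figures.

t_p ≈ 0.0112 s

ω_n = √97300 = 312 rad/s; ζ = 273/(2·312) = 0.438.
ω_d = 312·√(1 − 0.438²) = 280 rad/s. Then t_p = π/ω_d = 0.0112 s.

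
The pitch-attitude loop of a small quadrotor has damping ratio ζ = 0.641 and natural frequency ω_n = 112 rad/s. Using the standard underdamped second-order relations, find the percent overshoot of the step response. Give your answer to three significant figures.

%OS ≈ 7.25%

For an underdamped second-order system, %OS = 100·exp(−πζ/√(1−ζ²)).
πζ/√(1−ζ²) = π·0.641/√(1−0.411) = 2.624, so %OS = 100·e^(−2.624) = 7.25%.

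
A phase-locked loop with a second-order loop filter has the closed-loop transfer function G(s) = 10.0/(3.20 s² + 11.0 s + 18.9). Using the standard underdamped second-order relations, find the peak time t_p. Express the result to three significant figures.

t_p ≈ 1.83 s

Dividing through by 3.20: denominator becomes s² + 3.438 s + 5.906.
So ω_n = √5.906 = 2.43 rad/s and ζ = 3.438/(2·2.43) = 0.707.
ω_d = 2.43·√(1 − 0.707²) = 1.72 rad/s. t_p = π/ω_d = 1.83 s.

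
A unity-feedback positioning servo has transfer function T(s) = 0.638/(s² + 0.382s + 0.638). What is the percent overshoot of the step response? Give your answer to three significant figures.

%OS ≈ 46.1%

Matching coefficients with s² + 2ζω_n s + ω_n² gives ω_n² = 0.638 ⇒ ω_n = 0.799 rad/s, and ζ = 0.382/(2ω_n) = 0.239.
%OS = 100 e^{−πζ/√(1−ζ²)} with ζ = 0.239 gives 46.1%.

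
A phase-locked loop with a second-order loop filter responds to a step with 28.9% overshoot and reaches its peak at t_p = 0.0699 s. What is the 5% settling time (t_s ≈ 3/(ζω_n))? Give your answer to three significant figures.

t_s ≈ 0.169 s

ζ from %OS: ζ = |ln 0.289|/√(π²+ln²0.289) = 0.367.
From t_p = π/ω_d, ω_d = π/0.0699 = 44.9 rad/s, so ω_n = ω_d/√(1−ζ²) = 48.3 rad/s.
t_s ≈ 3/(ζω_n) = 3/(0.367·48.3) = 0.169 s.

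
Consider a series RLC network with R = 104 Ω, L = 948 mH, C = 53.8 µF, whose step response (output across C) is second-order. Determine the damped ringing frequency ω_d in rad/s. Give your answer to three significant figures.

ω_d ≈ 129 rad/s

For a series RLC circuit (capacitor voltage as output), ω_n = 1/√(LC) = 1/√(948 mH · 53.8 µF) = 140 rad/s.
ζ = (R/2)·√(C/L) = (104/2)·√(53.8 µF/948 mH) = 0.392.
ω_d = 140·√(1 − 0.392²) = 129 rad/s.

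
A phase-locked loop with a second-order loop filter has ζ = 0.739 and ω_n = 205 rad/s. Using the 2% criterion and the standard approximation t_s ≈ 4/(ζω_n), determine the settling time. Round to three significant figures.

t_s ≈ 0.0264 s

t_s ≈ 4/(ζω_n) = 4/(0.739 × 205) = 0.0264 s.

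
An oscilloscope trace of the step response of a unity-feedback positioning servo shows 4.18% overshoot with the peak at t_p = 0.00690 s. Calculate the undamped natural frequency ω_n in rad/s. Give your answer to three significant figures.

ω_n ≈ 647 rad/s

From the overshoot, ζ = −ln(OS)/√(π²+ln²(OS)) = 0.711.
t_p = π/ω_d ⇒ ω_d = 455 rad/s; then ω_n = ω_d/√(1−ζ²) = 647 rad/s.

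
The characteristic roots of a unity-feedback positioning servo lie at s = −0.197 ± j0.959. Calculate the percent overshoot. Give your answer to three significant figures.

The poles are at −σ ± jω_d with σ = 0.197 and ω_d = 0.959, so ω_n = √(σ²+ω_d²) = 0.979 rad/s and ζ = σ/ω_n = 0.201.
%OS = 100·exp(−πζ/√(1−ζ²)) = 52.4%.

%OS ≈ 52.4%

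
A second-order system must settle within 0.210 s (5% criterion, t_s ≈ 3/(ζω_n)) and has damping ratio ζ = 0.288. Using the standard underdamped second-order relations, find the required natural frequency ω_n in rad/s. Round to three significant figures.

ω_n ≈ 49.6 rad/s

Rearranging t_s ≈ 3/(ζω_n) gives ω_n = 3/(ζ·t_s) = 3/(0.288 × 0.210) = 49.6 rad/s.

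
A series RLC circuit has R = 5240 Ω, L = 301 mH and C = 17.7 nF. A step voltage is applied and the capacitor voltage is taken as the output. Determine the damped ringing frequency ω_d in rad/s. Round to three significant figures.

For a series RLC circuit (capacitor voltage as output), ω_n = 1/√(LC) = 1/√(301 mH · 17.7 nF) = 13700 rad/s.
ζ = (R/2)·√(C/L) = (5240/2)·√(17.7 nF/301 mH) = 0.635.
The damped frequency ω_d = ω_n√(1−ζ²) = 10600 rad/s.

ω_d ≈ 10600 rad/s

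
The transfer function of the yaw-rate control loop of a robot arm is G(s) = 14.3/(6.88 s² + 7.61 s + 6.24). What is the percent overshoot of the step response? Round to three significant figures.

Dividing through by 6.88: denominator becomes s² + 1.106 s + 0.9070.
So ω_n = √0.9070 = 0.952 rad/s and ζ = 1.106/(2·0.952) = 0.581.
Overshoot: exp(−π·0.581/√(1−0.581²)) = 0.106, i.e. 10.6%.

%OS ≈ 10.6%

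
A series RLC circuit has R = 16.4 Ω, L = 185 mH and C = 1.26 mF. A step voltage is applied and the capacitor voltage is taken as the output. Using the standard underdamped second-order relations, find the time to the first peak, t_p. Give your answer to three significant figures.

t_p ≈ 0.0651 s

For a series RLC circuit (capacitor voltage as output), ω_n = 1/√(LC) = 1/√(185 mH · 1.26 mF) = 65.5 rad/s.
ζ = (R/2)·√(C/L) = (16.4/2)·√(1.26 mF/185 mH) = 0.677.
ω_d = ω_n√(1−ζ²) = 48.2 rad/s. t_p = π/ω_d = 0.0651 s.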